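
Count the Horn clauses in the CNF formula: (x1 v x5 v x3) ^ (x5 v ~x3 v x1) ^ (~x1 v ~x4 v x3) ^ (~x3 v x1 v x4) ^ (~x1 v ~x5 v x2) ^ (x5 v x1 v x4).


A Horn clause has at most one positive literal.
Clause 1: 3 positive lit(s) -> not Horn
Clause 2: 2 positive lit(s) -> not Horn
Clause 3: 1 positive lit(s) -> Horn
Clause 4: 2 positive lit(s) -> not Horn
Clause 5: 1 positive lit(s) -> Horn
Clause 6: 3 positive lit(s) -> not Horn
Total Horn clauses = 2.

2


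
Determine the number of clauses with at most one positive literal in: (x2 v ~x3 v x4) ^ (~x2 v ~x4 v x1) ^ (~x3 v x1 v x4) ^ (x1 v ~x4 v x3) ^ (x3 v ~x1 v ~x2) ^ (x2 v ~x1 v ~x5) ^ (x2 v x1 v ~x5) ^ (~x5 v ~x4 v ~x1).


A Horn clause has at most one positive literal.
Clause 1: 2 positive lit(s) -> not Horn
Clause 2: 1 positive lit(s) -> Horn
Clause 3: 2 positive lit(s) -> not Horn
Clause 4: 2 positive lit(s) -> not Horn
Clause 5: 1 positive lit(s) -> Horn
Clause 6: 1 positive lit(s) -> Horn
Clause 7: 2 positive lit(s) -> not Horn
Clause 8: 0 positive lit(s) -> Horn
Total Horn clauses = 4.

4


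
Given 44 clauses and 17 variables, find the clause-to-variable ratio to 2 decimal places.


Clause-to-variable ratio = clauses / variables.
44 / 17 = 2.59.

2.59


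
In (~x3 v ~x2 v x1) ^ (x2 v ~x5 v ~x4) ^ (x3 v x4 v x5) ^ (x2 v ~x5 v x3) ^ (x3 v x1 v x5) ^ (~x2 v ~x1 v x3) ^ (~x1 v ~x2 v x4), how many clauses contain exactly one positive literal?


A definite clause has exactly one positive literal.
Clause 1: 1 positive -> definite
Clause 2: 1 positive -> definite
Clause 3: 3 positive -> not definite
Clause 4: 2 positive -> not definite
Clause 5: 3 positive -> not definite
Clause 6: 1 positive -> definite
Clause 7: 1 positive -> definite
Definite clause count = 4.

4


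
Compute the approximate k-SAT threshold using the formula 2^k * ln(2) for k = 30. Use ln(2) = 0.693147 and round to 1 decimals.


Using the asymptotic formula: threshold ~ 2^k * ln(2).
2^30 = 1073741824.
1073741824 * 0.693147 = 744260924.1.

744260924.1


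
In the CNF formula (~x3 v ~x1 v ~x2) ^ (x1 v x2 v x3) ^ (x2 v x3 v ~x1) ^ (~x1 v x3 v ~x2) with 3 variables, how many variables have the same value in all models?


Find all satisfying assignments: 4 model(s).
Check which variables have the same value in every model.
No variable is fixed across all models.
Backbone size = 0.

0


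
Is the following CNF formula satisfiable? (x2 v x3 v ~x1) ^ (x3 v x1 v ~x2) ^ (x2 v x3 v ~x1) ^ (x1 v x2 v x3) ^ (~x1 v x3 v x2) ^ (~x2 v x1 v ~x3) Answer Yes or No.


Check all 8 possible truth assignments.
Number of satisfying assignments found: 4.
The formula is satisfiable.

Yes


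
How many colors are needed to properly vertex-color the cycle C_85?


An odd cycle cannot be 2-colored: alternating two colors around the cycle returns to the start with a conflict.
Since 85 is odd, three colors are required (and three suffice).
Chromatic number = 3.

3


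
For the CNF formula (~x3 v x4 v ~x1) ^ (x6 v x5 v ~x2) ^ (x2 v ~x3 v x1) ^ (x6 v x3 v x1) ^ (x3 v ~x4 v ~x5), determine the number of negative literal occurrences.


Scan each clause for negated literals.
Clause 1: 2 negative; Clause 2: 1 negative; Clause 3: 1 negative; Clause 4: 0 negative; Clause 5: 2 negative.
Total negative literal occurrences = 6.

6


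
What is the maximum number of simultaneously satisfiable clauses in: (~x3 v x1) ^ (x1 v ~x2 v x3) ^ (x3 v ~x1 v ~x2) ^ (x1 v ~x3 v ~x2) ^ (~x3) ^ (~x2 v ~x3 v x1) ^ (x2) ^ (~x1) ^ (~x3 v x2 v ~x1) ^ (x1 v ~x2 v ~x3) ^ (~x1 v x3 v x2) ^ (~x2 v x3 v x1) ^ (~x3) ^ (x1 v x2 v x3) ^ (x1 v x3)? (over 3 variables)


Enumerate all 8 truth assignments.
For each, count how many of the 15 clauses are satisfied.
The formula is not fully satisfiable, so the maximum is below 15.
Maximum simultaneously satisfiable clauses = 13.

13


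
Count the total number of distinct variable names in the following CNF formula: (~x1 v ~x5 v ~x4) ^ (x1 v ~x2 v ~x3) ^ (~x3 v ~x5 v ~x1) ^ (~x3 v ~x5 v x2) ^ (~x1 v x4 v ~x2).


Identify each distinct variable in the formula.
Variables found: x1, x2, x3, x4, x5.
Total distinct variables = 5.

5


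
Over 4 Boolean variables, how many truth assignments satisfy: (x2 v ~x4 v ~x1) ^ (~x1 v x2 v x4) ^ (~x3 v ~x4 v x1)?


Enumerate all 16 truth assignments over 4 variables.
Test each against every clause.
Satisfying assignments found: 10.

10


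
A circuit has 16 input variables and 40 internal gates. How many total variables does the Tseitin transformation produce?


The Tseitin transformation introduces one auxiliary variable per gate.
Total variables = inputs + gates = 16 + 40 = 56.

56


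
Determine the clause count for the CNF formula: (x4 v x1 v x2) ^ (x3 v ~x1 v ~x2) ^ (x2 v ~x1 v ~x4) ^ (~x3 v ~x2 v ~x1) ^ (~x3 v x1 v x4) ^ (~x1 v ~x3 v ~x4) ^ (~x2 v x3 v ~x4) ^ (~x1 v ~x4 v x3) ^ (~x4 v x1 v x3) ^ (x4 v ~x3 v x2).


Each group enclosed in parentheses joined by ^ is one clause.
Counting the conjuncts: 10 clauses.

10


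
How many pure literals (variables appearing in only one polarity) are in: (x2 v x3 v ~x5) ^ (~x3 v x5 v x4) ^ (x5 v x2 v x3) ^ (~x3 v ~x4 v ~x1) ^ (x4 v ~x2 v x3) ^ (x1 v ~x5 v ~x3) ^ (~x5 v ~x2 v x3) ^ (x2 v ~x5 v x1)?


A pure literal appears in only one polarity across all clauses.
No pure literals found.
Count = 0.

0


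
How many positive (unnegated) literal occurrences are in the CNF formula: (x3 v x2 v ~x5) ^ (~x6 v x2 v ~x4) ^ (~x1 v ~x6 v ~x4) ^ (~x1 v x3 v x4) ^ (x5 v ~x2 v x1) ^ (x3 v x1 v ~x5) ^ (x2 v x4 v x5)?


Scan each clause for unnegated literals.
Clause 1: 2 positive; Clause 2: 1 positive; Clause 3: 0 positive; Clause 4: 2 positive; Clause 5: 2 positive; Clause 6: 2 positive; Clause 7: 3 positive.
Total positive literal occurrences = 12.

12


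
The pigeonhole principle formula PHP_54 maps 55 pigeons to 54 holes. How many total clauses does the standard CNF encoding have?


The PHP encoding has two parts:
1) At-least-one-hole clauses: 55 (one per pigeon, each with 54 literals).
2) At-most-one-pigeon-per-hole clauses: 54 holes * C(55,2) = 54 * 1485 = 80190.
Total clauses = 55 + 80190 = 80245.

80245


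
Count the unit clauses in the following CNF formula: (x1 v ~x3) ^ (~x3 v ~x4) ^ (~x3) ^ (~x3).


A unit clause contains exactly one literal.
Unit clauses found: (~x3), (~x3).
Count = 2.

2


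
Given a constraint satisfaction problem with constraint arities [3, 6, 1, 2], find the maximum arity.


The arities are: 3, 6, 1, 2.
Scan for the maximum value.
Maximum arity = 6.

6


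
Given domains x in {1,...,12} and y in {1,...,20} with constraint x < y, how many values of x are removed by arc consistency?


For the constraint x < y, x needs a supporting value in y's domain.
x can be at most 19 (one less than y's maximum).
Valid x values from domain: 12 out of 12.
Pruned = 12 - 12 = 0.

0


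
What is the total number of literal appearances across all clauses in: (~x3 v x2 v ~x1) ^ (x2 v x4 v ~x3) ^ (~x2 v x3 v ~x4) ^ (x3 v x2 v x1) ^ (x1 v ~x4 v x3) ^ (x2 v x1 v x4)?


Clause lengths: 3, 3, 3, 3, 3, 3.
Sum = 3 + 3 + 3 + 3 + 3 + 3 = 18.

18


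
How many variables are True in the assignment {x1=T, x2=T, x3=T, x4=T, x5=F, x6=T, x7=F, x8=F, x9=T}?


The weight is the number of variables assigned True.
True variables: x1, x2, x3, x4, x6, x9.
Weight = 6.

6


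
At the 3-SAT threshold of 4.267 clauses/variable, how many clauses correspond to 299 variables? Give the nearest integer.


The 3-SAT phase transition occurs at approximately 4.267 clauses per variable.
m = 4.267 * 299 = 1275.833.
Rounded to nearest integer: 1276.

1276


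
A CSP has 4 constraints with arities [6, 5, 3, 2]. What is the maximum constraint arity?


The arities are: 6, 5, 3, 2.
Scan for the maximum value.
Maximum arity = 6.

6


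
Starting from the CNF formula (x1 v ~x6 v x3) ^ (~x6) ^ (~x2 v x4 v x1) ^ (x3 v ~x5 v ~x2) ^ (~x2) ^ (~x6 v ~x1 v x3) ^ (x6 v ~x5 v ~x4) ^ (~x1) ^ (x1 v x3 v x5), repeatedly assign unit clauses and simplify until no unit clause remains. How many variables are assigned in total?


Unit propagation repeatedly assigns the literal in any unit clause, then simplifies.
Assignments in order: x6 = F, x2 = F, x1 = F.
No further unit clauses remain.
Total variables assigned = 3.

3


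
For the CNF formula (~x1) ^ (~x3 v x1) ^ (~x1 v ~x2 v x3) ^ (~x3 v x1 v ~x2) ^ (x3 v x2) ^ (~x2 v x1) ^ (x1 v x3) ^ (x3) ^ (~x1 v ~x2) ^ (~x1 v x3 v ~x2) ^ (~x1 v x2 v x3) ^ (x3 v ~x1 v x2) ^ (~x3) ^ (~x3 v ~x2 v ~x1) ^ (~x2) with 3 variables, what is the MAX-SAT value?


Enumerate all 8 truth assignments.
For each, count how many of the 15 clauses are satisfied.
The formula is not fully satisfiable, so the maximum is below 15.
Maximum simultaneously satisfiable clauses = 13.

13


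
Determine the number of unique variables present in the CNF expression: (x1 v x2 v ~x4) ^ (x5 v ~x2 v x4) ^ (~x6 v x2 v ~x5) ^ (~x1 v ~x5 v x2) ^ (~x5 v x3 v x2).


Identify each distinct variable in the formula.
Variables found: x1, x2, x3, x4, x5, x6.
Total distinct variables = 6.

6


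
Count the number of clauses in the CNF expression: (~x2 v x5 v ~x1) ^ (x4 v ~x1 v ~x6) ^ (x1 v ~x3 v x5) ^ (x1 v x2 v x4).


Each group enclosed in parentheses joined by ^ is one clause.
Counting the conjuncts: 4 clauses.

4


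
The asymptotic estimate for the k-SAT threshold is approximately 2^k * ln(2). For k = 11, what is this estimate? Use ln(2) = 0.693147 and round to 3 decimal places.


Using the asymptotic formula: threshold ~ 2^k * ln(2).
2^11 = 2048.
2048 * 0.693147 = 1419.565.

1419.565


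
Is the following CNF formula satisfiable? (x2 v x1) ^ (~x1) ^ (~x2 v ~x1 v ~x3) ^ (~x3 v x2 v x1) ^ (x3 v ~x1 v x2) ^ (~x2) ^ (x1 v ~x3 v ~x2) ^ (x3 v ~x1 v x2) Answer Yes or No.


Check all 8 possible truth assignments.
Number of satisfying assignments found: 0.
The formula is unsatisfiable.

No


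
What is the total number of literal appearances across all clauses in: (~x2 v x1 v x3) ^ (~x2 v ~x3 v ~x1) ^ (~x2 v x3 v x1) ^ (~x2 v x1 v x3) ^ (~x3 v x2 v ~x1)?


Clause lengths: 3, 3, 3, 3, 3.
Sum = 3 + 3 + 3 + 3 + 3 = 15.

15


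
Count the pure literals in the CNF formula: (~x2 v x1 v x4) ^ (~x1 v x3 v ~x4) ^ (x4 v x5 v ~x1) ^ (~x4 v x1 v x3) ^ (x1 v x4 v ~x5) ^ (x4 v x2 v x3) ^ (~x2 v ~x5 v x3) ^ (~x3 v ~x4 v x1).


A pure literal appears in only one polarity across all clauses.
No pure literals found.
Count = 0.

0


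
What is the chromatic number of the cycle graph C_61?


An odd cycle cannot be 2-colored: alternating two colors around the cycle returns to the start with a conflict.
Since 61 is odd, three colors are required (and three suffice).
Chromatic number = 3.

3


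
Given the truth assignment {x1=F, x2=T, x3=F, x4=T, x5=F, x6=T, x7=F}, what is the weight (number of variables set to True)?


The weight is the number of variables assigned True.
True variables: x2, x4, x6.
Weight = 3.

3


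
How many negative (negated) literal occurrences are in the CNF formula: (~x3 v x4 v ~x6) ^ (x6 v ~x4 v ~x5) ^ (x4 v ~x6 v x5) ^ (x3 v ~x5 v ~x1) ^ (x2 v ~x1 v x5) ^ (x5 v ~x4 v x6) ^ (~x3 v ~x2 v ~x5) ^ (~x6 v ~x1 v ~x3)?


Scan each clause for negated literals.
Clause 1: 2 negative; Clause 2: 2 negative; Clause 3: 1 negative; Clause 4: 2 negative; Clause 5: 1 negative; Clause 6: 1 negative; Clause 7: 3 negative; Clause 8: 3 negative.
Total negative literal occurrences = 15.

15


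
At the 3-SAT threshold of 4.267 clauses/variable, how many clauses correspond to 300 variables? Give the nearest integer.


The 3-SAT phase transition occurs at approximately 4.267 clauses per variable.
m = 4.267 * 300 = 1280.1.
Rounded to nearest integer: 1280.

1280


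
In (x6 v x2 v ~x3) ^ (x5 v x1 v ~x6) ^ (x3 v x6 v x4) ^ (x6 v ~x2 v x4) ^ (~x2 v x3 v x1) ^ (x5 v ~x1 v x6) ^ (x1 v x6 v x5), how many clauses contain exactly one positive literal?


A definite clause has exactly one positive literal.
Clause 1: 2 positive -> not definite
Clause 2: 2 positive -> not definite
Clause 3: 3 positive -> not definite
Clause 4: 2 positive -> not definite
Clause 5: 2 positive -> not definite
Clause 6: 2 positive -> not definite
Clause 7: 3 positive -> not definite
Definite clause count = 0.

0


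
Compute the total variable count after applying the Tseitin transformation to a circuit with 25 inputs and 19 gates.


The Tseitin transformation introduces one auxiliary variable per gate.
Total variables = inputs + gates = 25 + 19 = 44.

44


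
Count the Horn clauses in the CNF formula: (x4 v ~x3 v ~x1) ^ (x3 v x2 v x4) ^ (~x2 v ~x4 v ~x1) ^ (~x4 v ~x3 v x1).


A Horn clause has at most one positive literal.
Clause 1: 1 positive lit(s) -> Horn
Clause 2: 3 positive lit(s) -> not Horn
Clause 3: 0 positive lit(s) -> Horn
Clause 4: 1 positive lit(s) -> Horn
Total Horn clauses = 3.

3


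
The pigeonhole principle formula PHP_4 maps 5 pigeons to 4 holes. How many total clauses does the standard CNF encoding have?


The PHP encoding has two parts:
1) At-least-one-hole clauses: 5 (one per pigeon, each with 4 literals).
2) At-most-one-pigeon-per-hole clauses: 4 holes * C(5,2) = 4 * 10 = 40.
Total clauses = 5 + 40 = 45.

45


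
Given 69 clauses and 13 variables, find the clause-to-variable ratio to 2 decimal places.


Clause-to-variable ratio = clauses / variables.
69 / 13 = 5.31.

5.31


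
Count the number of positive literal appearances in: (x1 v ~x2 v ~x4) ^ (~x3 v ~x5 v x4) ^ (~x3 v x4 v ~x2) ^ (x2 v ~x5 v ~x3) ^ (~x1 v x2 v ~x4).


Scan each clause for unnegated literals.
Clause 1: 1 positive; Clause 2: 1 positive; Clause 3: 1 positive; Clause 4: 1 positive; Clause 5: 1 positive.
Total positive literal occurrences = 5.

5


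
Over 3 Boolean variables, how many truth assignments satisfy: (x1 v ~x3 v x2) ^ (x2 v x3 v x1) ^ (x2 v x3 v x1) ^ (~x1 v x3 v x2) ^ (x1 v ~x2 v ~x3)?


Enumerate all 8 truth assignments over 3 variables.
Test each against every clause.
Satisfying assignments found: 4.

4


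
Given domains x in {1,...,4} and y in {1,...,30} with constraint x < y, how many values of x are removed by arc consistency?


For the constraint x < y, x needs a supporting value in y's domain.
x can be at most 29 (one less than y's maximum).
Valid x values from domain: 4 out of 4.
Pruned = 4 - 4 = 0.

0


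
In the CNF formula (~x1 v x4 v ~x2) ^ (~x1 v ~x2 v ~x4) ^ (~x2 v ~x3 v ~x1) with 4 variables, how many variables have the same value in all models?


Find all satisfying assignments: 12 model(s).
Check which variables have the same value in every model.
No variable is fixed across all models.
Backbone size = 0.

0


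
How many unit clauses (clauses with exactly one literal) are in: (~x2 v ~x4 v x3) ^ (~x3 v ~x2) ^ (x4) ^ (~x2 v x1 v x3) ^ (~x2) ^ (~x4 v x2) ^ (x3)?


A unit clause contains exactly one literal.
Unit clauses found: (x4), (~x2), (x3).
Count = 3.

3


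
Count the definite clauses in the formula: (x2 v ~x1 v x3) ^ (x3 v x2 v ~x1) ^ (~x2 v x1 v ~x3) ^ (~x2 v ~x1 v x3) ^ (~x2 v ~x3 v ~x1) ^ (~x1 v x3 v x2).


A definite clause has exactly one positive literal.
Clause 1: 2 positive -> not definite
Clause 2: 2 positive -> not definite
Clause 3: 1 positive -> definite
Clause 4: 1 positive -> definite
Clause 5: 0 positive -> not definite
Clause 6: 2 positive -> not definite
Definite clause count = 2.

2


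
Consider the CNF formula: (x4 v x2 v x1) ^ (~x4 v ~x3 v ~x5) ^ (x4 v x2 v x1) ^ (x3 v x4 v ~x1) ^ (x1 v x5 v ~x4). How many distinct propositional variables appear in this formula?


Identify each distinct variable in the formula.
Variables found: x1, x2, x3, x4, x5.
Total distinct variables = 5.

5


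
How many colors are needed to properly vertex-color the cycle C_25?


An odd cycle cannot be 2-colored: alternating two colors around the cycle returns to the start with a conflict.
Since 25 is odd, three colors are required (and three suffice).
Chromatic number = 3.

3


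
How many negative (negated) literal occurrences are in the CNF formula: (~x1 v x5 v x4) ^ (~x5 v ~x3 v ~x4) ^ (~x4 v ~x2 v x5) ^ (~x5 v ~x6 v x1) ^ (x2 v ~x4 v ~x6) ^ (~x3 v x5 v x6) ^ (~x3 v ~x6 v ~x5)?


Scan each clause for negated literals.
Clause 1: 1 negative; Clause 2: 3 negative; Clause 3: 2 negative; Clause 4: 2 negative; Clause 5: 2 negative; Clause 6: 1 negative; Clause 7: 3 negative.
Total negative literal occurrences = 14.

14


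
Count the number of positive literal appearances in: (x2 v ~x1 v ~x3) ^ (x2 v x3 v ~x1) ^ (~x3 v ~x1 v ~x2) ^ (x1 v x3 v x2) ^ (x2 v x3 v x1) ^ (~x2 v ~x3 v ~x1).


Scan each clause for unnegated literals.
Clause 1: 1 positive; Clause 2: 2 positive; Clause 3: 0 positive; Clause 4: 3 positive; Clause 5: 3 positive; Clause 6: 0 positive.
Total positive literal occurrences = 9.

9


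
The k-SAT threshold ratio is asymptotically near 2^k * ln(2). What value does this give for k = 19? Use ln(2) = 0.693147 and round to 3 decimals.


Using the asymptotic formula: threshold ~ 2^k * ln(2).
2^19 = 524288.
524288 * 0.693147 = 363408.654.

363408.654


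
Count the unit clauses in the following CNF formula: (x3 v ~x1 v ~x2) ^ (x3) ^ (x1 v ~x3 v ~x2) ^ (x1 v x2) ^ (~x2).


A unit clause contains exactly one literal.
Unit clauses found: (x3), (~x2).
Count = 2.

2


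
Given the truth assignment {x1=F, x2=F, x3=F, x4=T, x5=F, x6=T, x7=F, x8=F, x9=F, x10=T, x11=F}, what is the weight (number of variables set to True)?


The weight is the number of variables assigned True.
True variables: x4, x6, x10.
Weight = 3.

3


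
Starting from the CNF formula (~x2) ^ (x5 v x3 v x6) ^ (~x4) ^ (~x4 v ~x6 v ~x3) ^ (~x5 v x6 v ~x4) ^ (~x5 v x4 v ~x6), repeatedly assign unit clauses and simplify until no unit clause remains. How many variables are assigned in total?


Unit propagation repeatedly assigns the literal in any unit clause, then simplifies.
Assignments in order: x2 = F, x4 = F.
No further unit clauses remain.
Total variables assigned = 2.

2


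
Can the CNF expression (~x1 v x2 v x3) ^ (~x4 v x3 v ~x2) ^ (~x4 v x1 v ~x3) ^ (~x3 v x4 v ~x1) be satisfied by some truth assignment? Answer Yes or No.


Check all 16 possible truth assignments.
Number of satisfying assignments found: 8.
The formula is satisfiable.

Yes


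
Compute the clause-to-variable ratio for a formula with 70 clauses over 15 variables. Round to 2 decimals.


Clause-to-variable ratio = clauses / variables.
70 / 15 = 4.67.

4.67


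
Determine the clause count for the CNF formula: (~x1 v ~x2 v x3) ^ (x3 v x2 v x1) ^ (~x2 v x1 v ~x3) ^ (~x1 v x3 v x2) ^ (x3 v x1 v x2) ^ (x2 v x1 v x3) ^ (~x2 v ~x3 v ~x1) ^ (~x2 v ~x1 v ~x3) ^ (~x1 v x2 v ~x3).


Each group enclosed in parentheses joined by ^ is one clause.
Counting the conjuncts: 9 clauses.

9


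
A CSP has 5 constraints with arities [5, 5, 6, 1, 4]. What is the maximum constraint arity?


The arities are: 5, 5, 6, 1, 4.
Scan for the maximum value.
Maximum arity = 6.

6


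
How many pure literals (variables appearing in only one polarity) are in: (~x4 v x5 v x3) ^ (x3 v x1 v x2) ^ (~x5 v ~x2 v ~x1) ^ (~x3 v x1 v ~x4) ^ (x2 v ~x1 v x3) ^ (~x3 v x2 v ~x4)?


A pure literal appears in only one polarity across all clauses.
Pure literals: x4 (negative only).
Count = 1.

1


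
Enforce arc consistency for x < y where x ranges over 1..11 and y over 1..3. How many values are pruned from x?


For the constraint x < y, x needs a supporting value in y's domain.
x can be at most 2 (one less than y's maximum).
Valid x values from domain: 2 out of 11.
Pruned = 11 - 2 = 9.

9


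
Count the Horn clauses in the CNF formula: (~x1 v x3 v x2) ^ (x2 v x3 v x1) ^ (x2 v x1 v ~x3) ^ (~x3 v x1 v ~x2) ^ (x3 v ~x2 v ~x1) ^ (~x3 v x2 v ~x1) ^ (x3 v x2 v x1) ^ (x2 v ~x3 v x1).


A Horn clause has at most one positive literal.
Clause 1: 2 positive lit(s) -> not Horn
Clause 2: 3 positive lit(s) -> not Horn
Clause 3: 2 positive lit(s) -> not Horn
Clause 4: 1 positive lit(s) -> Horn
Clause 5: 1 positive lit(s) -> Horn
Clause 6: 1 positive lit(s) -> Horn
Clause 7: 3 positive lit(s) -> not Horn
Clause 8: 2 positive lit(s) -> not Horn
Total Horn clauses = 3.

3


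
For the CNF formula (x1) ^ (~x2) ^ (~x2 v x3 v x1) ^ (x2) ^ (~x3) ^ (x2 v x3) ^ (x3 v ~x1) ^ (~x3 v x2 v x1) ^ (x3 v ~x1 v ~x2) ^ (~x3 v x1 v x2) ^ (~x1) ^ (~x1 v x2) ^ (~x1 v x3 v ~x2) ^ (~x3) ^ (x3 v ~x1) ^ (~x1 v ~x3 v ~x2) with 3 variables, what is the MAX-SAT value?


Enumerate all 8 truth assignments.
For each, count how many of the 16 clauses are satisfied.
The formula is not fully satisfiable, so the maximum is below 16.
Maximum simultaneously satisfiable clauses = 13.

13


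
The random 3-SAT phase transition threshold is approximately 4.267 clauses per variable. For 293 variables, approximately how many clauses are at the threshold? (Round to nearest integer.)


The 3-SAT phase transition occurs at approximately 4.267 clauses per variable.
m = 4.267 * 293 = 1250.231.
Rounded to nearest integer: 1250.

1250


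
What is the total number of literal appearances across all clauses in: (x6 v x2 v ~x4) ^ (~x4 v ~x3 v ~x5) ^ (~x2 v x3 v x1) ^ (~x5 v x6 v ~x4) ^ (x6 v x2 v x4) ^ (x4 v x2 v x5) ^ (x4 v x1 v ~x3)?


Clause lengths: 3, 3, 3, 3, 3, 3, 3.
Sum = 3 + 3 + 3 + 3 + 3 + 3 + 3 = 21.

21


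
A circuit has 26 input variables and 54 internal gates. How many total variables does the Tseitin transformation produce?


The Tseitin transformation introduces one auxiliary variable per gate.
Total variables = inputs + gates = 26 + 54 = 80.

80


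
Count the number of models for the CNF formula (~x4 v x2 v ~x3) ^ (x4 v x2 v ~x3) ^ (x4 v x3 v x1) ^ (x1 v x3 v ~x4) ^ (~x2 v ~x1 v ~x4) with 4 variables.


Enumerate all 16 truth assignments over 4 variables.
Test each against every clause.
Satisfying assignments found: 6.

6


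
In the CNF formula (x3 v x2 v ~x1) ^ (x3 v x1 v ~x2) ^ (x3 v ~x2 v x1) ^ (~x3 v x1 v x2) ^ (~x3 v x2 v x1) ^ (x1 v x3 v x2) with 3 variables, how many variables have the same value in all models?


Find all satisfying assignments: 4 model(s).
Check which variables have the same value in every model.
No variable is fixed across all models.
Backbone size = 0.

0


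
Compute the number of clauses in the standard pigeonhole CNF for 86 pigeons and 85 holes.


The PHP encoding has two parts:
1) At-least-one-hole clauses: 86 (one per pigeon, each with 85 literals).
2) At-most-one-pigeon-per-hole clauses: 85 holes * C(86,2) = 85 * 3655 = 310675.
Total clauses = 86 + 310675 = 310761.

310761


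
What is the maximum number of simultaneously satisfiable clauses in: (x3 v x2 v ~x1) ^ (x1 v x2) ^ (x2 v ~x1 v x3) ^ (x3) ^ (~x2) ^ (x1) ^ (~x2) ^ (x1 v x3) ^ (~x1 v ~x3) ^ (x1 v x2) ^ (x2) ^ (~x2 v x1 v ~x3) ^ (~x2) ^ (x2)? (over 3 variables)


Enumerate all 8 truth assignments.
For each, count how many of the 14 clauses are satisfied.
The formula is not fully satisfiable, so the maximum is below 14.
Maximum simultaneously satisfiable clauses = 11.

11


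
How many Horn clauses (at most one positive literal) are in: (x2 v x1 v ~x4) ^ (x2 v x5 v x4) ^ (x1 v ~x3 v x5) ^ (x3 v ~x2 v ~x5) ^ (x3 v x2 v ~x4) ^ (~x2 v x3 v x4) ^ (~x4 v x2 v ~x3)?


A Horn clause has at most one positive literal.
Clause 1: 2 positive lit(s) -> not Horn
Clause 2: 3 positive lit(s) -> not Horn
Clause 3: 2 positive lit(s) -> not Horn
Clause 4: 1 positive lit(s) -> Horn
Clause 5: 2 positive lit(s) -> not Horn
Clause 6: 2 positive lit(s) -> not Horn
Clause 7: 1 positive lit(s) -> Horn
Total Horn clauses = 2.

2


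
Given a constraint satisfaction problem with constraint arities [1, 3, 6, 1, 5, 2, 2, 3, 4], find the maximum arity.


The arities are: 1, 3, 6, 1, 5, 2, 2, 3, 4.
Scan for the maximum value.
Maximum arity = 6.

6


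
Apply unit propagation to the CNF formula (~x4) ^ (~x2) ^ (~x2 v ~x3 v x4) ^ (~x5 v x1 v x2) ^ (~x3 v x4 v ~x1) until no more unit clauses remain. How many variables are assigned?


Unit propagation repeatedly assigns the literal in any unit clause, then simplifies.
Assignments in order: x4 = F, x2 = F.
No further unit clauses remain.
Total variables assigned = 2.

2


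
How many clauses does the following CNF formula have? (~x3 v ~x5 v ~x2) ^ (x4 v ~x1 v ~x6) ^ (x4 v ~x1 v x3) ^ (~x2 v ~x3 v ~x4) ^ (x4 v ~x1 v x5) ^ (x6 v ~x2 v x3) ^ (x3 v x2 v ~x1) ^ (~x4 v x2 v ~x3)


Each group enclosed in parentheses joined by ^ is one clause.
Counting the conjuncts: 8 clauses.

8


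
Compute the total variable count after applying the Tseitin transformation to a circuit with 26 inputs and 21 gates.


The Tseitin transformation introduces one auxiliary variable per gate.
Total variables = inputs + gates = 26 + 21 = 47.

47


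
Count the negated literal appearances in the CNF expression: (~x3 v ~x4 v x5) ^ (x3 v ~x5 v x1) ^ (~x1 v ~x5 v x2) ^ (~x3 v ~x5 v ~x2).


Scan each clause for negated literals.
Clause 1: 2 negative; Clause 2: 1 negative; Clause 3: 2 negative; Clause 4: 3 negative.
Total negative literal occurrences = 8.

8


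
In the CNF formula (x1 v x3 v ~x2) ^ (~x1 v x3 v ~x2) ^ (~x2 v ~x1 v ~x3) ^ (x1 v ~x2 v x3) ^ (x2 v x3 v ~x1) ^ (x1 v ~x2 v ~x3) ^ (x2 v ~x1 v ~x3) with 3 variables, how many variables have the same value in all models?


Find all satisfying assignments: 2 model(s).
Check which variables have the same value in every model.
Fixed variables: x1=F, x2=F.
Backbone size = 2.

2


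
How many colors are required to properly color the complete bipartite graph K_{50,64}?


K_{50,64} is bipartite by definition: the two parts are independent sets, with every edge crossing between them.
Color all vertices in one part with color 1 and all vertices in the other part with color 2.
Since the graph has at least one edge, one color does not suffice.
Chromatic number = 2.

2


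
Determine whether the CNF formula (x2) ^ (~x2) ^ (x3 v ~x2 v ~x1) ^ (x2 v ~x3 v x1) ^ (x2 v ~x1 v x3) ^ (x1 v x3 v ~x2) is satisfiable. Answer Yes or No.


Check all 8 possible truth assignments.
Number of satisfying assignments found: 0.
The formula is unsatisfiable.

No


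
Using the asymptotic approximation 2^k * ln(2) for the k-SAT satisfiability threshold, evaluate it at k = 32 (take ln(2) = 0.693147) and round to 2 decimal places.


Using the asymptotic formula: threshold ~ 2^k * ln(2).
2^32 = 4294967296.
4294967296 * 0.693147 = 2977043696.32.

2977043696.32


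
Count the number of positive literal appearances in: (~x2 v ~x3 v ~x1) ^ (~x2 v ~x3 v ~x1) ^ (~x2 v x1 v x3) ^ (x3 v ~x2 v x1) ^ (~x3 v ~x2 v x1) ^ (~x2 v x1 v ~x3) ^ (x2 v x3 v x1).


Scan each clause for unnegated literals.
Clause 1: 0 positive; Clause 2: 0 positive; Clause 3: 2 positive; Clause 4: 2 positive; Clause 5: 1 positive; Clause 6: 1 positive; Clause 7: 3 positive.
Total positive literal occurrences = 9.

9


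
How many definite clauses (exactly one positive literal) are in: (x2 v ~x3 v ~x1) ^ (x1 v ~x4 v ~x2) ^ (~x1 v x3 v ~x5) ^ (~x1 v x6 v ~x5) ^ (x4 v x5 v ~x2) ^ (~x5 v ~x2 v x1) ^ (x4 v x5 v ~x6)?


A definite clause has exactly one positive literal.
Clause 1: 1 positive -> definite
Clause 2: 1 positive -> definite
Clause 3: 1 positive -> definite
Clause 4: 1 positive -> definite
Clause 5: 2 positive -> not definite
Clause 6: 1 positive -> definite
Clause 7: 2 positive -> not definite
Definite clause count = 5.

5


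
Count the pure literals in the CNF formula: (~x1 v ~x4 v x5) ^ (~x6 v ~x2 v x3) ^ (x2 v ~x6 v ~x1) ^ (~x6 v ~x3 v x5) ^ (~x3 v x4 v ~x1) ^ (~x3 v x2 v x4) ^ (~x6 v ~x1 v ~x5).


A pure literal appears in only one polarity across all clauses.
Pure literals: x1 (negative only), x6 (negative only).
Count = 2.

2


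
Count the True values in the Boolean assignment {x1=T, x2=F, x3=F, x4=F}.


The weight is the number of variables assigned True.
True variables: x1.
Weight = 1.

1


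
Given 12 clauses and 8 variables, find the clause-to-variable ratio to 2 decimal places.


Clause-to-variable ratio = clauses / variables.
12 / 8 = 1.5.

1.5


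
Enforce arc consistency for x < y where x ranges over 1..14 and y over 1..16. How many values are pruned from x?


For the constraint x < y, x needs a supporting value in y's domain.
x can be at most 15 (one less than y's maximum).
Valid x values from domain: 14 out of 14.
Pruned = 14 - 14 = 0.

0


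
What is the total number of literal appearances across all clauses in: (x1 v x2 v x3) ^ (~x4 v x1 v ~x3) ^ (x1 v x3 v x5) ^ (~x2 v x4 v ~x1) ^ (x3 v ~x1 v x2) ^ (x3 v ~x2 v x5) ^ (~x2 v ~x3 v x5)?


Clause lengths: 3, 3, 3, 3, 3, 3, 3.
Sum = 3 + 3 + 3 + 3 + 3 + 3 + 3 = 21.

21


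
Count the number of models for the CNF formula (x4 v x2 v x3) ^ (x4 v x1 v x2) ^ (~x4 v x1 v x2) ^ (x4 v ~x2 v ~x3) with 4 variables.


Enumerate all 16 truth assignments over 4 variables.
Test each against every clause.
Satisfying assignments found: 9.

9


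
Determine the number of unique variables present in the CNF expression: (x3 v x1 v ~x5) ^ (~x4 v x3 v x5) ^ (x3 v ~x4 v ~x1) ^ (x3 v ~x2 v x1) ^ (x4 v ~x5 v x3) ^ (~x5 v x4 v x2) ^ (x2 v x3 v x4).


Identify each distinct variable in the formula.
Variables found: x1, x2, x3, x4, x5.
Total distinct variables = 5.

5


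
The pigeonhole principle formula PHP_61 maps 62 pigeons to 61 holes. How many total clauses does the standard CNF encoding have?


The PHP encoding has two parts:
1) At-least-one-hole clauses: 62 (one per pigeon, each with 61 literals).
2) At-most-one-pigeon-per-hole clauses: 61 holes * C(62,2) = 61 * 1891 = 115351.
Total clauses = 62 + 115351 = 115413.

115413


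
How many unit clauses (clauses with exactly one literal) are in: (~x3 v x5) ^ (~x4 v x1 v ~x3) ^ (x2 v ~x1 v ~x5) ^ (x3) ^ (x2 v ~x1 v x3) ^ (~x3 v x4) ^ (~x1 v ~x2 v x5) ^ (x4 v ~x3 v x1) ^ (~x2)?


A unit clause contains exactly one literal.
Unit clauses found: (x3), (~x2).
Count = 2.

2


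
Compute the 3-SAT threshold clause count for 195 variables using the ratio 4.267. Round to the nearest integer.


The 3-SAT phase transition occurs at approximately 4.267 clauses per variable.
m = 4.267 * 195 = 832.065.
Rounded to nearest integer: 832.

832


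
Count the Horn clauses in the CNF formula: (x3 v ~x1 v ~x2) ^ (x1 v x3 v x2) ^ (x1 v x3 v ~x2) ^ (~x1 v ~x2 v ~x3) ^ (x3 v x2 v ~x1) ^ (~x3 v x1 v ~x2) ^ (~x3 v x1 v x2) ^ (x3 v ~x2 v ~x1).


A Horn clause has at most one positive literal.
Clause 1: 1 positive lit(s) -> Horn
Clause 2: 3 positive lit(s) -> not Horn
Clause 3: 2 positive lit(s) -> not Horn
Clause 4: 0 positive lit(s) -> Horn
Clause 5: 2 positive lit(s) -> not Horn
Clause 6: 1 positive lit(s) -> Horn
Clause 7: 2 positive lit(s) -> not Horn
Clause 8: 1 positive lit(s) -> Horn
Total Horn clauses = 4.

4


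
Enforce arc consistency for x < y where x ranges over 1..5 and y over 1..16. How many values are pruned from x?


For the constraint x < y, x needs a supporting value in y's domain.
x can be at most 15 (one less than y's maximum).
Valid x values from domain: 5 out of 5.
Pruned = 5 - 5 = 0.

0


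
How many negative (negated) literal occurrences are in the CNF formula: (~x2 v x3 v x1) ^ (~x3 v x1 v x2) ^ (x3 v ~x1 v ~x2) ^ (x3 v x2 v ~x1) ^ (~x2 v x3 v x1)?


Scan each clause for negated literals.
Clause 1: 1 negative; Clause 2: 1 negative; Clause 3: 2 negative; Clause 4: 1 negative; Clause 5: 1 negative.
Total negative literal occurrences = 6.

6


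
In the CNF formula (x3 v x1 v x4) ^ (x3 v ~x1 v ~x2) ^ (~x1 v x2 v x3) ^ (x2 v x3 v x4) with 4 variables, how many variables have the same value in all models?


Find all satisfying assignments: 10 model(s).
Check which variables have the same value in every model.
No variable is fixed across all models.
Backbone size = 0.

0


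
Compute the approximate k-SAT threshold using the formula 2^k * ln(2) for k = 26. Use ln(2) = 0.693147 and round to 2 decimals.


Using the asymptotic formula: threshold ~ 2^k * ln(2).
2^26 = 67108864.
67108864 * 0.693147 = 46516307.76.

46516307.76


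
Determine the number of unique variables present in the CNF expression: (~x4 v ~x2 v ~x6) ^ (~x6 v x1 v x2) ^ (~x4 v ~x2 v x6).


Identify each distinct variable in the formula.
Variables found: x1, x2, x4, x6.
Total distinct variables = 4.

4


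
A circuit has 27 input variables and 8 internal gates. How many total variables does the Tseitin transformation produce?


The Tseitin transformation introduces one auxiliary variable per gate.
Total variables = inputs + gates = 27 + 8 = 35.

35


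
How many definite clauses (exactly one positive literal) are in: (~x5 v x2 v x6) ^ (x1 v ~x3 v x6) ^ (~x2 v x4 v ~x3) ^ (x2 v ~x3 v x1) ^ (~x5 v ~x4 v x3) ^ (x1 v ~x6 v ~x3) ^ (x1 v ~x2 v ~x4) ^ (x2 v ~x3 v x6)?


A definite clause has exactly one positive literal.
Clause 1: 2 positive -> not definite
Clause 2: 2 positive -> not definite
Clause 3: 1 positive -> definite
Clause 4: 2 positive -> not definite
Clause 5: 1 positive -> definite
Clause 6: 1 positive -> definite
Clause 7: 1 positive -> definite
Clause 8: 2 positive -> not definite
Definite clause count = 4.

4


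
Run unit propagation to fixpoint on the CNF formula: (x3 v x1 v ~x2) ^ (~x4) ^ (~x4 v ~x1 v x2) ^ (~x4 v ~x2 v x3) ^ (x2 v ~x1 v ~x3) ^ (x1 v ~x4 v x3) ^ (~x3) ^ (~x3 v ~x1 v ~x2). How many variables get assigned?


Unit propagation repeatedly assigns the literal in any unit clause, then simplifies.
Assignments in order: x4 = F, x3 = F.
No further unit clauses remain.
Total variables assigned = 2.

2


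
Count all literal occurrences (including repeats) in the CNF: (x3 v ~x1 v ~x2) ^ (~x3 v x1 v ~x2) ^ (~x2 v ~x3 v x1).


Clause lengths: 3, 3, 3.
Sum = 3 + 3 + 3 = 9.

9


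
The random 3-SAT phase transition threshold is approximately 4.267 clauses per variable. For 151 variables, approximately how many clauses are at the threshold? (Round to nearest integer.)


The 3-SAT phase transition occurs at approximately 4.267 clauses per variable.
m = 4.267 * 151 = 644.317.
Rounded to nearest integer: 644.

644


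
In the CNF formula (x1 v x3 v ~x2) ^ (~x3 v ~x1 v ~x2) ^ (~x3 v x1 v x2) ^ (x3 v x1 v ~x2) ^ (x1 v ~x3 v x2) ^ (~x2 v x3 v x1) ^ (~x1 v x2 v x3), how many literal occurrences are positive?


Scan each clause for unnegated literals.
Clause 1: 2 positive; Clause 2: 0 positive; Clause 3: 2 positive; Clause 4: 2 positive; Clause 5: 2 positive; Clause 6: 2 positive; Clause 7: 2 positive.
Total positive literal occurrences = 12.

12


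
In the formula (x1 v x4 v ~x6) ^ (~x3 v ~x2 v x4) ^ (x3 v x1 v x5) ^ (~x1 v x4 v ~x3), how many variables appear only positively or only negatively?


A pure literal appears in only one polarity across all clauses.
Pure literals: x2 (negative only), x4 (positive only), x5 (positive only), x6 (negative only).
Count = 4.

4


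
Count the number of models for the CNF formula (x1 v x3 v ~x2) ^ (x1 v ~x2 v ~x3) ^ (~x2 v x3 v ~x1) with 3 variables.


Enumerate all 8 truth assignments over 3 variables.
Test each against every clause.
Satisfying assignments found: 5.

5


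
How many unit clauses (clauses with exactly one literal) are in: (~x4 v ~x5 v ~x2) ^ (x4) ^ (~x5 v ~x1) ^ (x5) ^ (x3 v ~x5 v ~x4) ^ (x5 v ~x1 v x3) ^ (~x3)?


A unit clause contains exactly one literal.
Unit clauses found: (x4), (x5), (~x3).
Count = 3.

3


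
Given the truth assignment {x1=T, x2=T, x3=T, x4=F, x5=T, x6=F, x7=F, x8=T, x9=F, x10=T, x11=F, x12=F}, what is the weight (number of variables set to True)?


The weight is the number of variables assigned True.
True variables: x1, x2, x3, x5, x8, x10.
Weight = 6.

6


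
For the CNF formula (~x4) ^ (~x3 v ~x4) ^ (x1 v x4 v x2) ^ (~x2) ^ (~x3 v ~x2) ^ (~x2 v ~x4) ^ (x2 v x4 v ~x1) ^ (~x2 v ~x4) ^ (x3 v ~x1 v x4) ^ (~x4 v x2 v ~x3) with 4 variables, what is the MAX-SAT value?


Enumerate all 16 truth assignments.
For each, count how many of the 10 clauses are satisfied.
The formula is not fully satisfiable, so the maximum is below 10.
Maximum simultaneously satisfiable clauses = 9.

9


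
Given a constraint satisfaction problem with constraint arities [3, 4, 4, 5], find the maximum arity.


The arities are: 3, 4, 4, 5.
Scan for the maximum value.
Maximum arity = 5.

5


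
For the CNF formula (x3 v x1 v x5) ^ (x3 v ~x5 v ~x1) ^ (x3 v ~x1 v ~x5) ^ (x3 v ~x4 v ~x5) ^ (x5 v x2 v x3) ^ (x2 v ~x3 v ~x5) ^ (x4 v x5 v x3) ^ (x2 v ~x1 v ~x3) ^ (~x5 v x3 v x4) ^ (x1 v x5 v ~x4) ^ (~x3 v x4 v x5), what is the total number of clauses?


Each group enclosed in parentheses joined by ^ is one clause.
Counting the conjuncts: 11 clauses.

11


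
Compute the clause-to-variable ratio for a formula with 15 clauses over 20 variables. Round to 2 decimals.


Clause-to-variable ratio = clauses / variables.
15 / 20 = 0.75.

0.75


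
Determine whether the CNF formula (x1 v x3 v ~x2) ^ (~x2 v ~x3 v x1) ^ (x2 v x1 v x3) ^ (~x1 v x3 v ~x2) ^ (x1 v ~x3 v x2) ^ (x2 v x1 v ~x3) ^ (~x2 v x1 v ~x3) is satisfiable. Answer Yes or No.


Check all 8 possible truth assignments.
Number of satisfying assignments found: 3.
The formula is satisfiable.

Yes


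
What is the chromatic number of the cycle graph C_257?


An odd cycle cannot be 2-colored: alternating two colors around the cycle returns to the start with a conflict.
Since 257 is odd, three colors are required (and three suffice).
Chromatic number = 3.

3


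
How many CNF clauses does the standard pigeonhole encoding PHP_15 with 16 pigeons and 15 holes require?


The PHP encoding has two parts:
1) At-least-one-hole clauses: 16 (one per pigeon, each with 15 literals).
2) At-most-one-pigeon-per-hole clauses: 15 holes * C(16,2) = 15 * 120 = 1800.
Total clauses = 16 + 1800 = 1816.

1816


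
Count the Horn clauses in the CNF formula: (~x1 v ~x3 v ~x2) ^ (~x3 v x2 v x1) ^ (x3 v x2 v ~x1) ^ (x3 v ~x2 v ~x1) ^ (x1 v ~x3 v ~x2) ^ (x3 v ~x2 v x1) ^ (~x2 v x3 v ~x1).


A Horn clause has at most one positive literal.
Clause 1: 0 positive lit(s) -> Horn
Clause 2: 2 positive lit(s) -> not Horn
Clause 3: 2 positive lit(s) -> not Horn
Clause 4: 1 positive lit(s) -> Horn
Clause 5: 1 positive lit(s) -> Horn
Clause 6: 2 positive lit(s) -> not Horn
Clause 7: 1 positive lit(s) -> Horn
Total Horn clauses = 4.

4


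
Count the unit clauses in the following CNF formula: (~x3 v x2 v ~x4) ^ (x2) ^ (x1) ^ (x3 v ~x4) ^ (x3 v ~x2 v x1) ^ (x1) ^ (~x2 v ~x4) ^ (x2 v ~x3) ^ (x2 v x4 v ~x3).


A unit clause contains exactly one literal.
Unit clauses found: (x2), (x1), (x1).
Count = 3.

3


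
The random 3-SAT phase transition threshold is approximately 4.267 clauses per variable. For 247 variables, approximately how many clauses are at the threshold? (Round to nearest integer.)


The 3-SAT phase transition occurs at approximately 4.267 clauses per variable.
m = 4.267 * 247 = 1053.949.
Rounded to nearest integer: 1054.

1054


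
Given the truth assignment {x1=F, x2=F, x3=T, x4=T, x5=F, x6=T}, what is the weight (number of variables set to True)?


The weight is the number of variables assigned True.
True variables: x3, x4, x6.
Weight = 3.

3


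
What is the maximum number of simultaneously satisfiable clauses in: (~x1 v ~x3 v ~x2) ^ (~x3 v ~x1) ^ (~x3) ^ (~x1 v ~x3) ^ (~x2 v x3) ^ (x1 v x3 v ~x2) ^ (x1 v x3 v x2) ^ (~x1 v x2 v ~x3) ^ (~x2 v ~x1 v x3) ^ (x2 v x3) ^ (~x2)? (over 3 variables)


Enumerate all 8 truth assignments.
For each, count how many of the 11 clauses are satisfied.
The formula is not fully satisfiable, so the maximum is below 11.
Maximum simultaneously satisfiable clauses = 10.

10


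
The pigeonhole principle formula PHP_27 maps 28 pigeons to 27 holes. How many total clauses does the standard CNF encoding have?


The PHP encoding has two parts:
1) At-least-one-hole clauses: 28 (one per pigeon, each with 27 literals).
2) At-most-one-pigeon-per-hole clauses: 27 holes * C(28,2) = 27 * 378 = 10206.
Total clauses = 28 + 10206 = 10234.

10234
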